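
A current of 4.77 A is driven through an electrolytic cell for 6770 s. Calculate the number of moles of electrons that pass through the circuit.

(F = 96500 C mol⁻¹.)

Q = I·t = 4.770 A × 6770.0 s = 32290 C.
n(e⁻) = Q/F = 32290 / 96500 = 0.335 mol.

0.335 mol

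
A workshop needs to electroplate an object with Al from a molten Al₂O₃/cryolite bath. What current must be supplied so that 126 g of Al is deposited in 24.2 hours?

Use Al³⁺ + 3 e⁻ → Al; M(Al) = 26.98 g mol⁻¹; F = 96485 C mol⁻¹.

n(Al) = 126 / 26.98 = 4.670 mol.
n(e⁻) = 3 × 4.670 = 14.01 mol.
Q = n(e⁻)·F = 14.01 × 96485 = 1352000 C.
I = Q/t = 1352000 / 87120 s = 15.5 A.

15.5 A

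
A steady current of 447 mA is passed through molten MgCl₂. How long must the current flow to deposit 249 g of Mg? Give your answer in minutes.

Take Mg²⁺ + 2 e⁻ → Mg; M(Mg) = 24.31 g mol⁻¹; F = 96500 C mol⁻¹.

n(Mg) = m/M = 249 / 24.31 = 10.24 mol.
Each Mg atom requires 2 electrons, so n(e⁻) = 2 × 10.24 = 20.49 mol.
Q = n(e⁻)·F = 20.49 × 96500 = 1977000 C.
t = Q/I = 1977000 / 0.4470 A = 4422000 s = 73700 min.

73700 min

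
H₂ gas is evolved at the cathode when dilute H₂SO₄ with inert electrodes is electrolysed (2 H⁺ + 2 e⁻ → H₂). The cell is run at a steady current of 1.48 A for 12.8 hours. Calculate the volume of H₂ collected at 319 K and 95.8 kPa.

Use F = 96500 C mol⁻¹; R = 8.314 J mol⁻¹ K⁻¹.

9.78 L

Q = I·t = 1.480 A × 46080 s = 68200 C.
n(e⁻) = Q/F = 68200 / 96500 = 0.7067 mol.
2 electrons are transferred per H₂ molecule, so n(H₂) = 0.7067 / 2 = 0.3534 mol.
V = nRT/P = (0.3534 × 8.314 × 319) / (95.8 × 10³ Pa) = 0.00978 m³ = 9.78 L.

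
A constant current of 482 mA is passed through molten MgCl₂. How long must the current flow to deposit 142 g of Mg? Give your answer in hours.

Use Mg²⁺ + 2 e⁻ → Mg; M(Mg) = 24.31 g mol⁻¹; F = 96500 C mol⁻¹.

650 h

n(Mg) = m/M = 142 / 24.31 = 5.841 mol.
Each Mg atom requires 2 electrons, so n(e⁻) = 2 × 5.841 = 11.68 mol.
Q = n(e⁻)·F = 11.68 × 96500 = 1127000 C.
t = Q/I = 1127000 / 0.4820 A = 2339000 s = 650 h.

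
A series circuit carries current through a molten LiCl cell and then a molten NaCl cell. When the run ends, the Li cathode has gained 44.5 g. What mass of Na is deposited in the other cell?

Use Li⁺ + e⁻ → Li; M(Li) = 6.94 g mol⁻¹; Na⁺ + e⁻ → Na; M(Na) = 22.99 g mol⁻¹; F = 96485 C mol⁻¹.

147 g

n(Li) = 44.5 / 6.94 = 6.412 mol.
Since Li⁺ + e⁻ → Li, n(e⁻) passed = 1 × 6.412 = 6.412 mol.
Cells in series carry the same charge, so the same 6.412 mol of electrons passes through cell 2.
Na⁺ + e⁻ → Na, so n(Na) = 6.412 / 1 = 6.412 mol.
m(Na) = 6.412 × 22.99 = 147 g.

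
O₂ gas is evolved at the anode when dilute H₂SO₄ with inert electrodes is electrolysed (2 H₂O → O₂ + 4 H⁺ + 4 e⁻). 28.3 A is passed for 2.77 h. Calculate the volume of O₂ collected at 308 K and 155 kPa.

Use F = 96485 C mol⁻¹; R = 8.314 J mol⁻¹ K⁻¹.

Q = I·t = 28.30 A × 9972.0 s = 282200 C.
n(e⁻) = Q/F = 282200 / 96485 = 2.925 mol.
4 electrons are transferred per O₂ molecule, so n(O₂) = 2.925 / 4 = 0.7312 mol.
V = nRT/P = (0.7312 × 8.314 × 308) / (155 × 10³ Pa) = 0.0121 m³ = 12.1 L.

12.1 L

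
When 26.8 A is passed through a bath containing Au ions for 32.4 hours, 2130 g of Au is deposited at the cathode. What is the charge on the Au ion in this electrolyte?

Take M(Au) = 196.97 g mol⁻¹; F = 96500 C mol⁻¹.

Q = I·t = 26.80 A × 116640 s = 3126000 C, so n(e⁻) = 3126000/96500 = 32.39 mol.
n(Au) deposited = 2130 / 196.97 = 10.81 mol.
Electrons per atom = n(e⁻)/n(Au) = 32.39 / 10.81 = 3.00 ≈ 3, so the ion is Au³⁺.

+3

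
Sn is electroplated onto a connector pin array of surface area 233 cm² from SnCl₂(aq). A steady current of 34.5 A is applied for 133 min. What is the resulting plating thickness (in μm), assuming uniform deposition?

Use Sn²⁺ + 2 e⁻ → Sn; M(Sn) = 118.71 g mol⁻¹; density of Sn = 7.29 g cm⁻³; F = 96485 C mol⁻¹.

997 μm

Q = I·t = 34.50 × 7980.0 = 275300 C; n(e⁻) = 2.853 mol.
n(Sn) = n(e⁻)/2 = 1.427 mol, so m = 1.427 × 118.71 = 169.4 g.
Volume = m/ρ = 169.4 / 7.29 = 23.23 cm³.
Thickness = V/A = 23.23 / 233 = 0.0997 cm = 997 μm.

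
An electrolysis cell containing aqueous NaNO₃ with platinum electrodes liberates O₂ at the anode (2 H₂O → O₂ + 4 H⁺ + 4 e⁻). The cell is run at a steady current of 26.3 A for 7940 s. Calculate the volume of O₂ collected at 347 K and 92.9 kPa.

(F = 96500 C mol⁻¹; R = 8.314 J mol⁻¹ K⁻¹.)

16.8 L

Q = I·t = 26.30 A × 7940.0 s = 208800 C.
n(e⁻) = Q/F = 208800 / 96500 = 2.164 mol.
4 electrons are transferred per O₂ molecule, so n(O₂) = 2.164 / 4 = 0.5410 mol.
V = nRT/P = (0.5410 × 8.314 × 347) / (92.9 × 10³ Pa) = 0.0168 m³ = 16.8 L.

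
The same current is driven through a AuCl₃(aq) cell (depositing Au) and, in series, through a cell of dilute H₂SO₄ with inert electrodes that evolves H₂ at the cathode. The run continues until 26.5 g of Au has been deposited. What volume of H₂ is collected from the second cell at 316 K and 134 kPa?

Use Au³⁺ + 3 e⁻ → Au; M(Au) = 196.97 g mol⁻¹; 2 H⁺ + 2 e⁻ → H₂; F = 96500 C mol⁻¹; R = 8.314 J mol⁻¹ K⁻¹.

3.96 L

n(Au) = 26.5 / 196.97 = 0.1345 mol, so n(e⁻) = 3 × 0.1345 = 0.4036 mol.
The cells are in series, so the same 0.4036 mol of electrons passes through the second cell.
2 H⁺ + 2 e⁻ → H₂ — 2 mol e⁻ per mol H₂, so n(H₂) = 0.4036/2 = 0.2018 mol.
V = nRT/P = (0.2018 × 8.314 × 316) / (134 × 10³) = 0.00396 m³ = 3.96 L.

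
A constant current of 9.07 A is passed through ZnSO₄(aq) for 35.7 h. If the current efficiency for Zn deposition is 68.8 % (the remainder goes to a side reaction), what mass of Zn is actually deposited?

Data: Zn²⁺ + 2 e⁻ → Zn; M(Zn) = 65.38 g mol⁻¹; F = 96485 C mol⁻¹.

272 g

Q = I·t = 9.070 × 128520 = 1166000 C.
n(e⁻) = 1166000/96485 = 12.08 mol; theoretically n(Zn) = 12.08/2 = 6.041 mol, m_theo = 394.9 g.
At 68.8 % efficiency, m_actual = 0.688 × 394.9 = 272 g.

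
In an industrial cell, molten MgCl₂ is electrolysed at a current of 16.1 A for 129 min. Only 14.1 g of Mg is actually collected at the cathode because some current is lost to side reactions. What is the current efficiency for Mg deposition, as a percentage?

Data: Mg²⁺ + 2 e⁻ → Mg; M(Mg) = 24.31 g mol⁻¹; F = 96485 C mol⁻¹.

89.8 %

Q = I·t = 16.10 × 7740.0 = 124600 C; n(e⁻) = 124600/96485 = 1.292 mol.
Theoretical n(Mg) = n(e⁻)/2 = 0.6458 mol, i.e. m_theo = 0.6458 × 24.31 = 15.70 g.
Efficiency = m_actual / m_theo = 14.1 / 15.70 = 89.8 %.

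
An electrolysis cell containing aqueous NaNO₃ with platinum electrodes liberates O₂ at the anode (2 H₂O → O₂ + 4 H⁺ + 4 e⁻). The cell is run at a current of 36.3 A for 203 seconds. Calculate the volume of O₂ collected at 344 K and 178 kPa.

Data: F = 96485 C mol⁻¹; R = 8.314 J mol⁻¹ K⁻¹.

Q = I·t = 36.30 A × 203.00 s = 7369 C.
n(e⁻) = Q/F = 7369 / 96485 = 0.07637 mol.
4 electrons are transferred per O₂ molecule, so n(O₂) = 0.07637 / 4 = 0.01909 mol.
V = nRT/P = (0.01909 × 8.314 × 344) / (178 × 10³ Pa) = 3.07 × 10⁻⁴ m³ = 0.307 L.

0.307 L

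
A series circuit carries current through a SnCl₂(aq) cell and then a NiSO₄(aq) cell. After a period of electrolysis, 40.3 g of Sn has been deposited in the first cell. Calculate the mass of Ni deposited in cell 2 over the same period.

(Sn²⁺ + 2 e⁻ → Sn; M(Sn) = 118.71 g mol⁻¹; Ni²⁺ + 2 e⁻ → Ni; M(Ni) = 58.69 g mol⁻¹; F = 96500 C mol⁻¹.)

n(Sn) = 40.3 / 118.71 = 0.3395 mol.
Since Sn²⁺ + 2 e⁻ → Sn, n(e⁻) passed = 2 × 0.3395 = 0.6790 mol.
Cells in series carry the same charge, so the same 0.6790 mol of electrons passes through cell 2.
Ni²⁺ + 2 e⁻ → Ni, so n(Ni) = 0.6790 / 2 = 0.3395 mol.
m(Ni) = 0.3395 × 58.69 = 19.9 g.

19.9 g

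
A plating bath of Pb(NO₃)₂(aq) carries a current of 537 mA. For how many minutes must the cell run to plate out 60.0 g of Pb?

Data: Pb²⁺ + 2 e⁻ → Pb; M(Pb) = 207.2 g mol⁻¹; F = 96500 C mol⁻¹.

n(Pb) = m/M = 60.0 / 207.2 = 0.2896 mol.
Each Pb atom requires 2 electrons, so n(e⁻) = 2 × 0.2896 = 0.5792 mol.
Q = n(e⁻)·F = 0.5792 × 96500 = 55890 C.
t = Q/I = 55890 / 0.5370 A = 104100 s = 1730 min.

1730 min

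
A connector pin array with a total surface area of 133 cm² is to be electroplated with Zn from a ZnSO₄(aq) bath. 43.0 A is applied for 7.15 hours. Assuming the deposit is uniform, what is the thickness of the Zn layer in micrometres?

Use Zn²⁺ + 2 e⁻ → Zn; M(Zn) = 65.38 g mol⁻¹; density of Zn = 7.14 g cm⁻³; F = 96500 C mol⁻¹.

Q = I·t = 43.00 × 25740 = 1107000 C; n(e⁻) = 11.47 mol.
n(Zn) = n(e⁻)/2 = 5.735 mol, so m = 5.735 × 65.38 = 374.9 g.
Volume = m/ρ = 374.9 / 7.14 = 52.51 cm³.
Thickness = V/A = 52.51 / 133 = 0.395 cm = 3950 μm.

3950 μm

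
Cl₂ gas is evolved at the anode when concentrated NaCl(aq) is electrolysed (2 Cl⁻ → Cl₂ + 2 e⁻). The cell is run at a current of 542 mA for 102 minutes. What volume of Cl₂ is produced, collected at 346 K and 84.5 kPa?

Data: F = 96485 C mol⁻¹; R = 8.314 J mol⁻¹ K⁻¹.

0.585 L

Q = I·t = 0.5420 A × 6120.0 s = 3317 C.
n(e⁻) = Q/F = 3317 / 96485 = 0.03438 mol.
2 electrons are transferred per Cl₂ molecule, so n(Cl₂) = 0.03438 / 2 = 0.01719 mol.
V = nRT/P = (0.01719 × 8.314 × 346) / (84.5 × 10³ Pa) = 5.85 × 10⁻⁴ m³ = 0.585 L.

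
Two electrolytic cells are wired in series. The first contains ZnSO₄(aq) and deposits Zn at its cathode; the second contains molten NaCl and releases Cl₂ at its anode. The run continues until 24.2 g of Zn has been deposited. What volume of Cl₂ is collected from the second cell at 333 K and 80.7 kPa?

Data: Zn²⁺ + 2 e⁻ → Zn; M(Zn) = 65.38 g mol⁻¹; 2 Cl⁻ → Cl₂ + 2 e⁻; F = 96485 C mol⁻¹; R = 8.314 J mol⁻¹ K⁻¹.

n(Zn) = 24.2 / 65.38 = 0.3701 mol, so n(e⁻) = 2 × 0.3701 = 0.7403 mol.
The cells are in series, so the same 0.7403 mol of electrons passes through the second cell.
2 Cl⁻ → Cl₂ + 2 e⁻ — 2 mol e⁻ per mol Cl₂, so n(Cl₂) = 0.7403/2 = 0.3701 mol.
V = nRT/P = (0.3701 × 8.314 × 333) / (80.7 × 10³) = 0.0127 m³ = 12.7 L.

12.7 L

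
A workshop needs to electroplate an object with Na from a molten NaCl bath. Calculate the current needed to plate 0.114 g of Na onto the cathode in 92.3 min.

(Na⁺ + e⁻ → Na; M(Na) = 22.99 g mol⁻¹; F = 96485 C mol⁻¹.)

n(Na) = 0.114 / 22.99 = 0.004959 mol.
n(e⁻) = 1 × 0.004959 = 0.004959 mol.
Q = n(e⁻)·F = 0.004959 × 96485 = 478.4 C.
I = Q/t = 478.4 / 5538.0 s = 0.0864 A.

0.0864 A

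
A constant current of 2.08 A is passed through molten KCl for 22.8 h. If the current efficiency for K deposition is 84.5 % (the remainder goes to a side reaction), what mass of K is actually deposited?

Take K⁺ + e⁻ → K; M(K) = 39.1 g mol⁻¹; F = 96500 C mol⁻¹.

58.5 g

Q = I·t = 2.080 × 82080 = 170700 C.
n(e⁻) = 170700/96500 = 1.769 mol; theoretically n(K) = 1.769/1 = 1.769 mol, m_theo = 69.18 g.
At 84.5 % efficiency, m_actual = 0.845 × 69.18 = 58.5 g.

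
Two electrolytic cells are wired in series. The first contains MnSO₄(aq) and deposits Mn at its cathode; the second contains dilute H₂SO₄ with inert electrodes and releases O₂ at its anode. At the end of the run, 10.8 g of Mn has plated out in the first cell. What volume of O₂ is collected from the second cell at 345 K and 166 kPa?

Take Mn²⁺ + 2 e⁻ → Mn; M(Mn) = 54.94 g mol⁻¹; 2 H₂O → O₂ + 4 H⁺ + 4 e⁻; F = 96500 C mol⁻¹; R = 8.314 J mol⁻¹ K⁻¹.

n(Mn) = 10.8 / 54.94 = 0.1966 mol, so n(e⁻) = 2 × 0.1966 = 0.3932 mol.
The cells are in series, so the same 0.3932 mol of electrons passes through the second cell.
2 H₂O → O₂ + 4 H⁺ + 4 e⁻ — 4 mol e⁻ per mol O₂, so n(O₂) = 0.3932/4 = 0.09829 mol.
V = nRT/P = (0.09829 × 8.314 × 345) / (166 × 10³) = 0.00170 m³ = 1.70 L.

1.70 L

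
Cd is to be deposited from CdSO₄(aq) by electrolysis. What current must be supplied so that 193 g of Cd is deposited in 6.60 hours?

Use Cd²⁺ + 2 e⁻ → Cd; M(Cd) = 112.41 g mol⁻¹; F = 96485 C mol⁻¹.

n(Cd) = 193 / 112.41 = 1.717 mol.
n(e⁻) = 2 × 1.717 = 3.434 mol.
Q = n(e⁻)·F = 3.434 × 96485 = 331300 C.
I = Q/t = 331300 / 23760 s = 13.9 A.

13.9 A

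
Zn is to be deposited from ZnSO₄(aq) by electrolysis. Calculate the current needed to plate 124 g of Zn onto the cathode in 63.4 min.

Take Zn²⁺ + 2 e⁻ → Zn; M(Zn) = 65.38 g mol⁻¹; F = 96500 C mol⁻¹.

n(Zn) = 124 / 65.38 = 1.897 mol.
n(e⁻) = 2 × 1.897 = 3.793 mol.
Q = n(e⁻)·F = 3.793 × 96500 = 366000 C.
I = Q/t = 366000 / 3804.0 s = 96.2 A.

96.2 A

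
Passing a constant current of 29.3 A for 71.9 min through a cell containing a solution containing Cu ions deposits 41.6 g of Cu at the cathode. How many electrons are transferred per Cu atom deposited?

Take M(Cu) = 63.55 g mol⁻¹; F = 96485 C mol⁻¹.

2

Q = I·t = 29.30 A × 4314.0 s = 126400 C, so n(e⁻) = 126400/96485 = 1.310 mol.
n(Cu) deposited = 41.6 / 63.55 = 0.6546 mol.
Electrons per atom = n(e⁻)/n(Cu) = 1.310 / 0.6546 = 2.00 ≈ 2, so the ion is Cu²⁺.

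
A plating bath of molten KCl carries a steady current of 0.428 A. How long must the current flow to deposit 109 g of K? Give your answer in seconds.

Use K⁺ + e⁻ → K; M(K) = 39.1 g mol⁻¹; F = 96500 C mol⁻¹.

6.29 × 10⁵ s

n(K) = m/M = 109 / 39.1 = 2.788 mol.
Each K atom requires 1 electron, so n(e⁻) = 1 × 2.788 = 2.788 mol.
Q = n(e⁻)·F = 2.788 × 96500 = 269000 C.
t = Q/I = 269000 / 0.4280 A = 628500 s.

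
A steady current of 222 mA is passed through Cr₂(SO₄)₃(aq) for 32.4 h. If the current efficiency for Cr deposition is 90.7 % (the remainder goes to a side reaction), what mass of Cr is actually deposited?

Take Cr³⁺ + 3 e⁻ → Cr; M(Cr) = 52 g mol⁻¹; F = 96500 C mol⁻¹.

Q = I·t = 0.2220 × 116640 = 25890 C.
n(e⁻) = 25890/96500 = 0.2683 mol; theoretically n(Cr) = 0.2683/3 = 0.08944 mol, m_theo = 4.651 g.
At 90.7 % efficiency, m_actual = 0.907 × 4.651 = 4.22 g.

4.22 g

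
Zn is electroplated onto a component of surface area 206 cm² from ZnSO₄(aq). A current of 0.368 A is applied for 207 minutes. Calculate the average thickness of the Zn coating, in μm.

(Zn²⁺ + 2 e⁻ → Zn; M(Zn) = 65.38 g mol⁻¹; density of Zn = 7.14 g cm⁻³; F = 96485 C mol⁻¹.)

10.5 μm

Q = I·t = 0.3680 × 12420 = 4571 C; n(e⁻) = 0.04737 mol.
n(Zn) = n(e⁻)/2 = 0.02369 mol, so m = 0.02369 × 65.38 = 1.549 g.
Volume = m/ρ = 1.549 / 7.14 = 0.2169 cm³.
Thickness = V/A = 0.2169 / 206 = 0.00105 cm = 10.5 μm.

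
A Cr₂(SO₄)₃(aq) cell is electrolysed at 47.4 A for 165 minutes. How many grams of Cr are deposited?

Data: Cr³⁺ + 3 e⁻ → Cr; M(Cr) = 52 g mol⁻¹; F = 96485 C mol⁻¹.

84.3 g

Q = I·t = 47.40 A × 9900.0 s = 469300 C.
n(e⁻) = Q/F = 469300 / 96485 = 4.864 mol.
Cr³⁺ + 3 e⁻ → Cr, so n(Cr) = n(e⁻)/3 = 1.621 mol.
m = n·M = 1.621 × 52 = 84.3 g.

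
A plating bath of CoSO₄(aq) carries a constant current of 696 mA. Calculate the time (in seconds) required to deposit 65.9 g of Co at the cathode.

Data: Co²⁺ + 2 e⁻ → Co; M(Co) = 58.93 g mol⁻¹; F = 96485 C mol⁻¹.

3.10 × 10⁵ s

n(Co) = m/M = 65.9 / 58.93 = 1.118 mol.
Each Co atom requires 2 electrons, so n(e⁻) = 2 × 1.118 = 2.237 mol.
Q = n(e⁻)·F = 2.237 × 96485 = 215800 C.
t = Q/I = 215800 / 0.6960 A = 310000 s.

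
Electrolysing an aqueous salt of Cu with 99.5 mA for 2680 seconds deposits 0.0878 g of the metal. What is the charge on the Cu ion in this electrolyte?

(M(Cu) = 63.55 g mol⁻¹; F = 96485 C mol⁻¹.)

Q = I·t = 0.09950 A × 2680.0 s = 266.7 C, so n(e⁻) = 266.7/96485 = 0.002764 mol.
n(Cu) deposited = 0.0878 / 63.55 = 0.001382 mol.
Electrons per atom = n(e⁻)/n(Cu) = 0.002764 / 0.001382 = 2.00 ≈ 2, so the ion is Cu²⁺.

+2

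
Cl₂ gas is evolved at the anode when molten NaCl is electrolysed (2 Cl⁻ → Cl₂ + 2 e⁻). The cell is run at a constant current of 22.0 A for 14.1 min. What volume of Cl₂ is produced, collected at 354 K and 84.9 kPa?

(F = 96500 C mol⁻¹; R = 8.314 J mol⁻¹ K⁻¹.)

3.34 L

Q = I·t = 22.00 A × 846.00 s = 18610 C.
n(e⁻) = Q/F = 18610 / 96500 = 0.1929 mol.
2 electrons are transferred per Cl₂ molecule, so n(Cl₂) = 0.1929 / 2 = 0.09644 mol.
V = nRT/P = (0.09644 × 8.314 × 354) / (84.9 × 10³ Pa) = 0.00334 m³ = 3.34 L.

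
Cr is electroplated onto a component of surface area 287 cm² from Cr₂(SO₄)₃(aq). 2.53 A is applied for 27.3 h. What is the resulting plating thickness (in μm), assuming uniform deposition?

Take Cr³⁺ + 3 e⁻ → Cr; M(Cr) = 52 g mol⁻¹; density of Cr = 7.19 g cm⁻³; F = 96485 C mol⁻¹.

Q = I·t = 2.530 × 98280 = 248600 C; n(e⁻) = 2.577 mol.
n(Cr) = n(e⁻)/3 = 0.8590 mol, so m = 0.8590 × 52 = 44.67 g.
Volume = m/ρ = 44.67 / 7.19 = 6.213 cm³.
Thickness = V/A = 6.213 / 287 = 0.0216 cm = 216 μm.

216 μm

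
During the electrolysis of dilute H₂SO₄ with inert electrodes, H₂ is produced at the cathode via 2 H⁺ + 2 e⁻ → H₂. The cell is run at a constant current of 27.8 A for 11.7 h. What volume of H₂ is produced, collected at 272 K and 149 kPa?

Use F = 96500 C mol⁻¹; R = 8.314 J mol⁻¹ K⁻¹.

92.1 L

Q = I·t = 27.80 A × 42120 s = 1171000 C.
n(e⁻) = Q/F = 1171000 / 96500 = 12.13 mol.
2 electrons are transferred per H₂ molecule, so n(H₂) = 12.13 / 2 = 6.067 mol.
V = nRT/P = (6.067 × 8.314 × 272) / (149 × 10³ Pa) = 0.0921 m³ = 92.1 L.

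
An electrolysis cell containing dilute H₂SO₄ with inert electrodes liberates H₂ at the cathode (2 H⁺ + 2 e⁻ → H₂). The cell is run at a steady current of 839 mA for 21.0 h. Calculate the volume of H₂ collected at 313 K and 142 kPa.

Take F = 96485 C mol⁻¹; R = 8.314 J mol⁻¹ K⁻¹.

Q = I·t = 0.8390 A × 75600 s = 63430 C.
n(e⁻) = Q/F = 63430 / 96485 = 0.6574 mol.
2 electrons are transferred per H₂ molecule, so n(H₂) = 0.6574 / 2 = 0.3287 mol.
V = nRT/P = (0.3287 × 8.314 × 313) / (142 × 10³ Pa) = 0.00602 m³ = 6.02 L.

6.02 L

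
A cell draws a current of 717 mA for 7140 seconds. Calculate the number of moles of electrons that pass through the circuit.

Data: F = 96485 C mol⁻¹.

0.0531 mol

Q = I·t = 0.7170 A × 7140.0 s = 5119 C.
n(e⁻) = Q/F = 5119 / 96485 = 0.0531 mol.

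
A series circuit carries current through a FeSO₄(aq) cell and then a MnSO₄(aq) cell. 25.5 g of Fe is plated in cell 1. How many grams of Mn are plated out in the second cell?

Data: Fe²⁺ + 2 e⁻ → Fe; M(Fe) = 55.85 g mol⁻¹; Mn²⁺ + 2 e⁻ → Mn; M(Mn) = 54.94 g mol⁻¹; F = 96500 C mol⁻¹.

n(Fe) = 25.5 / 55.85 = 0.4566 mol.
Since Fe²⁺ + 2 e⁻ → Fe, n(e⁻) passed = 2 × 0.4566 = 0.9132 mol.
Cells in series carry the same charge, so the same 0.9132 mol of electrons passes through cell 2.
Mn²⁺ + 2 e⁻ → Mn, so n(Mn) = 0.9132 / 2 = 0.4566 mol.
m(Mn) = 0.4566 × 54.94 = 25.1 g.

25.1 g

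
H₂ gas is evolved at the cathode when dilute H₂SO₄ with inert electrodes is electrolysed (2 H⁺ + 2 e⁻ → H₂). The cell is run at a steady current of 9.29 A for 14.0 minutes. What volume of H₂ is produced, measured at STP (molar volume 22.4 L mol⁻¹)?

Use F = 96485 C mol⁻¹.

0.906 L

Q = I·t = 9.290 A × 840.00 s = 7804 C.
n(e⁻) = Q/F = 7804 / 96485 = 0.08088 mol.
2 electrons are transferred per H₂ molecule, so n(H₂) = 0.08088 / 2 = 0.04044 mol.
V = n × V_m = 0.04044 × 22.4 = 0.906 L.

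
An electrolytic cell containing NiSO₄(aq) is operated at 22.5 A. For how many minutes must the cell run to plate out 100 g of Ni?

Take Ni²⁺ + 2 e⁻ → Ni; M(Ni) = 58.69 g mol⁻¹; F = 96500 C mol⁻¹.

n(Ni) = m/M = 100 / 58.69 = 1.704 mol.
Each Ni atom requires 2 electrons, so n(e⁻) = 2 × 1.704 = 3.408 mol.
Q = n(e⁻)·F = 3.408 × 96500 = 328800 C.
t = Q/I = 328800 / 22.50 A = 14620 s = 244 min.

244 min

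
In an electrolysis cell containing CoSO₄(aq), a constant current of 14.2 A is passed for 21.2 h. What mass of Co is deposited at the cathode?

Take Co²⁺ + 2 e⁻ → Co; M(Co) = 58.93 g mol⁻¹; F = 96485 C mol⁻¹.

Q = I·t = 14.20 A × 76320 s = 1084000 C.
n(e⁻) = Q/F = 1084000 / 96485 = 11.23 mol.
Co²⁺ + 2 e⁻ → Co, so n(Co) = n(e⁻)/2 = 5.616 mol.
m = n·M = 5.616 × 58.93 = 331 g.

331 g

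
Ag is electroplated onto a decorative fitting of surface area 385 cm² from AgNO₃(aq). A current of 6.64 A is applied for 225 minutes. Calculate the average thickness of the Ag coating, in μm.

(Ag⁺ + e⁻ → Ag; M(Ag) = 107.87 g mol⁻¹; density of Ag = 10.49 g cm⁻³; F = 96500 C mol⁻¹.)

248 μm

Q = I·t = 6.640 × 13500 = 89640 C; n(e⁻) = 0.9289 mol.
n(Ag) = n(e⁻)/1 = 0.9289 mol, so m = 0.9289 × 107.87 = 100.2 g.
Volume = m/ρ = 100.2 / 10.49 = 9.552 cm³.
Thickness = V/A = 9.552 / 385 = 0.0248 cm = 248 μm.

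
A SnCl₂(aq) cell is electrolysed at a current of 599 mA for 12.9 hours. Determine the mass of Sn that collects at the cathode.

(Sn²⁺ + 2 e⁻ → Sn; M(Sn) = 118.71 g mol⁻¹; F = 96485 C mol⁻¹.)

Q = I·t = 0.5990 A × 46440 s = 27820 C.
n(e⁻) = Q/F = 27820 / 96485 = 0.2883 mol.
Sn²⁺ + 2 e⁻ → Sn, so n(Sn) = n(e⁻)/2 = 0.1442 mol.
m = n·M = 0.1442 × 118.71 = 17.1 g.

17.1 g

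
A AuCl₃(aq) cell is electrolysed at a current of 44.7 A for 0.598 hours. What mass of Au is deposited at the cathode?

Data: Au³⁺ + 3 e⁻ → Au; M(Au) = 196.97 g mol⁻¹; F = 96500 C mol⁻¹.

Q = I·t = 44.70 A × 2152.8 s = 96230 C.
n(e⁻) = Q/F = 96230 / 96500 = 0.9972 mol.
Au³⁺ + 3 e⁻ → Au, so n(Au) = n(e⁻)/3 = 0.3324 mol.
m = n·M = 0.3324 × 196.97 = 65.5 g.

65.5 g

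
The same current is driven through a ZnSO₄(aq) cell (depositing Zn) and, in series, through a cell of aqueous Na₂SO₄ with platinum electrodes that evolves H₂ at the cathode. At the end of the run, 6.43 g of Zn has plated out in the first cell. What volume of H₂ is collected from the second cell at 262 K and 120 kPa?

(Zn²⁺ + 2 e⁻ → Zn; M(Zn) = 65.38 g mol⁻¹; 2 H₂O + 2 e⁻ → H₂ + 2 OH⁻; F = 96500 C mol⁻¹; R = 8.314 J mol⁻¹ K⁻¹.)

1.79 L

n(Zn) = 6.43 / 65.38 = 0.09835 mol, so n(e⁻) = 2 × 0.09835 = 0.1967 mol.
The cells are in series, so the same 0.1967 mol of electrons passes through the second cell.
2 H₂O + 2 e⁻ → H₂ + 2 OH⁻ — 2 mol e⁻ per mol H₂, so n(H₂) = 0.1967/2 = 0.09835 mol.
V = nRT/P = (0.09835 × 8.314 × 262) / (120 × 10³) = 0.00179 m³ = 1.79 L.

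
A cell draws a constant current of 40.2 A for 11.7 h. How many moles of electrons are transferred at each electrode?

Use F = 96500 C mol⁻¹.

17.5 mol

Q = I·t = 40.20 A × 42120 s = 1693000 C.
n(e⁻) = Q/F = 1693000 / 96500 = 17.5 mol.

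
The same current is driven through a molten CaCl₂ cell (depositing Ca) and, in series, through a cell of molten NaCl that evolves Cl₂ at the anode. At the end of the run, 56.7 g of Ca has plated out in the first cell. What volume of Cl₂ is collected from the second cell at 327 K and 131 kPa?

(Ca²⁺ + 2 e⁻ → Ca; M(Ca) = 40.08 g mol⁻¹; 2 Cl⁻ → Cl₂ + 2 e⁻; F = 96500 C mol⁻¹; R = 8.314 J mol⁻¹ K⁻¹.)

29.4 L

n(Ca) = 56.7 / 40.08 = 1.415 mol, so n(e⁻) = 2 × 1.415 = 2.829 mol.
The cells are in series, so the same 2.829 mol of electrons passes through the second cell.
2 Cl⁻ → Cl₂ + 2 e⁻ — 2 mol e⁻ per mol Cl₂, so n(Cl₂) = 2.829/2 = 1.415 mol.
V = nRT/P = (1.415 × 8.314 × 327) / (131 × 10³) = 0.0294 m³ = 29.4 L.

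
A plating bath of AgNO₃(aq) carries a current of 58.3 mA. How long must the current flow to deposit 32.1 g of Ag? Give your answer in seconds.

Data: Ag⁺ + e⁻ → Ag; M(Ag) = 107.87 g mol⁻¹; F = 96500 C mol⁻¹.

n(Ag) = m/M = 32.1 / 107.87 = 0.2976 mol.
Each Ag atom requires 1 electron, so n(e⁻) = 1 × 0.2976 = 0.2976 mol.
Q = n(e⁻)·F = 0.2976 × 96500 = 28720 C.
t = Q/I = 28720 / 0.05830 A = 492600 s.

4.93 × 10⁵ s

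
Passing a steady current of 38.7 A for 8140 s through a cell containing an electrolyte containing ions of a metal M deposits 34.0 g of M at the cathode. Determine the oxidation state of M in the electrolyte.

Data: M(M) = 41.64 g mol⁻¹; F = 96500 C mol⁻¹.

Q = I·t = 38.70 A × 8140.0 s = 315000 C, so n(e⁻) = 315000/96500 = 3.264 mol.
n(M) deposited = 34.0 / 41.64 = 0.8165 mol.
Electrons per atom = n(e⁻)/n(M) = 3.264 / 0.8165 = 4.00 ≈ 4, so the ion is M⁴⁺.

+4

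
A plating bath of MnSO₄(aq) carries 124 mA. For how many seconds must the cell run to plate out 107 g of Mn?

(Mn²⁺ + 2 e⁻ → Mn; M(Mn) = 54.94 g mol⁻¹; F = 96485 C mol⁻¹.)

n(Mn) = m/M = 107 / 54.94 = 1.948 mol.
Each Mn atom requires 2 electrons, so n(e⁻) = 2 × 1.948 = 3.895 mol.
Q = n(e⁻)·F = 3.895 × 96485 = 375800 C.
t = Q/I = 375800 / 0.1240 A = 3031000 s.

3.03 × 10⁶ s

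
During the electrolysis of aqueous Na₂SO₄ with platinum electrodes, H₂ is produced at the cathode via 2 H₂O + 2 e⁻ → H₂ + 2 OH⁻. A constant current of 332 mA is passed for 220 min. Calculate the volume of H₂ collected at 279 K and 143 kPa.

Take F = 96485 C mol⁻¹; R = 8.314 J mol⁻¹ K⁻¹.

Q = I·t = 0.3320 A × 13200 s = 4382 C.
n(e⁻) = Q/F = 4382 / 96485 = 0.04542 mol.
2 electrons are transferred per H₂ molecule, so n(H₂) = 0.04542 / 2 = 0.02271 mol.
V = nRT/P = (0.02271 × 8.314 × 279) / (143 × 10³ Pa) = 3.68 × 10⁻⁴ m³ = 0.368 L.

0.368 L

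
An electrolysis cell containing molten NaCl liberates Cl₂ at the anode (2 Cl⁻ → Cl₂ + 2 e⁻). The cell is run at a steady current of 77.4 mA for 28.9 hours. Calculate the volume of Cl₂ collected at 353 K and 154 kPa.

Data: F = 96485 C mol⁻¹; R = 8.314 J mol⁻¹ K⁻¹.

Q = I·t = 0.07740 A × 104040 s = 8053 C.
n(e⁻) = Q/F = 8053 / 96485 = 0.08346 mol.
2 electrons are transferred per Cl₂ molecule, so n(Cl₂) = 0.08346 / 2 = 0.04173 mol.
V = nRT/P = (0.04173 × 8.314 × 353) / (154 × 10³ Pa) = 7.95 × 10⁻⁴ m³ = 0.795 L.

0.795 L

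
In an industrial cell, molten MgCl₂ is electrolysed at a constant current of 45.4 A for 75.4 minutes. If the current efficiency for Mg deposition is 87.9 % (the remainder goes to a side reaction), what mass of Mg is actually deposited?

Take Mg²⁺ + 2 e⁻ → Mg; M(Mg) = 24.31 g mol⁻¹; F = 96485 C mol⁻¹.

22.7 g

Q = I·t = 45.40 × 4524.0 = 205400 C.
n(e⁻) = 205400/96485 = 2.129 mol; theoretically n(Mg) = 2.129/2 = 1.064 mol, m_theo = 25.87 g.
At 87.9 % efficiency, m_actual = 0.879 × 25.87 = 22.7 g.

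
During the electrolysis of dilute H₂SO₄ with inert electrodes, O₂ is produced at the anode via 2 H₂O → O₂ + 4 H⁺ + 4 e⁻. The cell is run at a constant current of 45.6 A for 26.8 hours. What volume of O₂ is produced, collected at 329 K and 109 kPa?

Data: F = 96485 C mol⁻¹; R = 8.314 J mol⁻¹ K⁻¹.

286 L

Q = I·t = 45.60 A × 96480 s = 4399000 C.
n(e⁻) = Q/F = 4399000 / 96485 = 45.60 mol.
4 electrons are transferred per O₂ molecule, so n(O₂) = 45.60 / 4 = 11.40 mol.
V = nRT/P = (11.40 × 8.314 × 329) / (109 × 10³ Pa) = 0.286 m³ = 286 L.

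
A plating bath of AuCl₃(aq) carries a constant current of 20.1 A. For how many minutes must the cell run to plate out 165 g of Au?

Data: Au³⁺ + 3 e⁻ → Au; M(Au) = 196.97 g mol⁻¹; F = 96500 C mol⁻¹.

n(Au) = m/M = 165 / 196.97 = 0.8377 mol.
Each Au atom requires 3 electrons, so n(e⁻) = 3 × 0.8377 = 2.513 mol.
Q = n(e⁻)·F = 2.513 × 96500 = 242500 C.
t = Q/I = 242500 / 20.10 A = 12070 s = 201 min.

201 min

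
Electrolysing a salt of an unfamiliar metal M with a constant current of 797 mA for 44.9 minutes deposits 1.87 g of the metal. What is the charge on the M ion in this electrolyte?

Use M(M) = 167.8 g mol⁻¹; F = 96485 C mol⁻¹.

+2

Q = I·t = 0.7970 A × 2694.0 s = 2147 C, so n(e⁻) = 2147/96485 = 0.02225 mol.
n(M) deposited = 1.87 / 167.8 = 0.01114 mol.
Electrons per atom = n(e⁻)/n(M) = 0.02225 / 0.01114 = 2.00 ≈ 2, so the ion is M²⁺.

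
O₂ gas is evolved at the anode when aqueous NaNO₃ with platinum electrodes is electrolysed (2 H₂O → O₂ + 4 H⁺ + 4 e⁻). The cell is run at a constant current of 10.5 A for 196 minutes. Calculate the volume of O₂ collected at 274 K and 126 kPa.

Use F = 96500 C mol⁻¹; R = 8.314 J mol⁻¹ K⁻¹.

5.78 L

Q = I·t = 10.50 A × 11760 s = 123500 C.
n(e⁻) = Q/F = 123500 / 96500 = 1.280 mol.
4 electrons are transferred per O₂ molecule, so n(O₂) = 1.280 / 4 = 0.3199 mol.
V = nRT/P = (0.3199 × 8.314 × 274) / (126 × 10³ Pa) = 0.00578 m³ = 5.78 L.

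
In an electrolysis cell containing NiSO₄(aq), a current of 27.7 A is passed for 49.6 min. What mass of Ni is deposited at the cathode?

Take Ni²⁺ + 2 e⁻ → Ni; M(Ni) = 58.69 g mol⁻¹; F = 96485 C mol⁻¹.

25.1 g

Q = I·t = 27.70 A × 2976.0 s = 82440 C.
n(e⁻) = Q/F = 82440 / 96485 = 0.8544 mol.
Ni²⁺ + 2 e⁻ → Ni, so n(Ni) = n(e⁻)/2 = 0.4272 mol.
m = n·M = 0.4272 × 58.69 = 25.1 g.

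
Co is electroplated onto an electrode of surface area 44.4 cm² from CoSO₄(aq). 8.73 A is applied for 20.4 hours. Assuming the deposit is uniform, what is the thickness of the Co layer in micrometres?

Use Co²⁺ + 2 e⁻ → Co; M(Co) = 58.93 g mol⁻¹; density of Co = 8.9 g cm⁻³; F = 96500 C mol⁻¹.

4950 μm

Q = I·t = 8.730 × 73440 = 641100 C; n(e⁻) = 6.644 mol.
n(Co) = n(e⁻)/2 = 3.322 mol, so m = 3.322 × 58.93 = 195.8 g.
Volume = m/ρ = 195.8 / 8.9 = 22.00 cm³.
Thickness = V/A = 22.00 / 44.4 = 0.495 cm = 4950 μm.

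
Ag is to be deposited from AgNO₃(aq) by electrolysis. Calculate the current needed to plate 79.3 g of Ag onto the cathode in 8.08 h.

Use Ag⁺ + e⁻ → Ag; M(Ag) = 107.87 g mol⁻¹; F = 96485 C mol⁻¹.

n(Ag) = 79.3 / 107.87 = 0.7351 mol.
n(e⁻) = 1 × 0.7351 = 0.7351 mol.
Q = n(e⁻)·F = 0.7351 × 96485 = 70930 C.
I = Q/t = 70930 / 29088 s = 2.44 A.

2.44 A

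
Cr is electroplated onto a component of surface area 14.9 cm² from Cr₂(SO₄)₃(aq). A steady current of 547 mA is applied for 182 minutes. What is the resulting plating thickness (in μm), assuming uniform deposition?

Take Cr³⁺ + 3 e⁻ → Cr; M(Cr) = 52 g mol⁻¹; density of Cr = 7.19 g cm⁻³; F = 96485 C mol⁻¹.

100 μm

Q = I·t = 0.5470 × 10920 = 5973 C; n(e⁻) = 0.06191 mol.
n(Cr) = n(e⁻)/3 = 0.02064 mol, so m = 0.02064 × 52 = 1.073 g.
Volume = m/ρ = 1.073 / 7.19 = 0.1492 cm³.
Thickness = V/A = 0.1492 / 14.9 = 0.0100 cm = 100 μm.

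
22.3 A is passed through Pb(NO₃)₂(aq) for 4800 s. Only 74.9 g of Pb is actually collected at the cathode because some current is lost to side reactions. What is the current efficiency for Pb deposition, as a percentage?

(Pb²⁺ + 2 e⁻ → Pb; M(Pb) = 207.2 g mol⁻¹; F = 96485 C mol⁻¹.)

65.2 %

Q = I·t = 22.30 × 4800.0 = 107000 C; n(e⁻) = 107000/96485 = 1.109 mol.
Theoretical n(Pb) = n(e⁻)/2 = 0.5547 mol, i.e. m_theo = 0.5547 × 207.2 = 114.9 g.
Efficiency = m_actual / m_theo = 74.9 / 114.9 = 65.2 %.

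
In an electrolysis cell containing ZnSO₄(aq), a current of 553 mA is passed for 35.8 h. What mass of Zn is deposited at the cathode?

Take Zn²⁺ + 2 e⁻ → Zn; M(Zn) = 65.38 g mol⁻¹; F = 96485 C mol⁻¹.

Q = I·t = 0.5530 A × 128880 s = 71270 C.
n(e⁻) = Q/F = 71270 / 96485 = 0.7387 mol.
Zn²⁺ + 2 e⁻ → Zn, so n(Zn) = n(e⁻)/2 = 0.3693 mol.
m = n·M = 0.3693 × 65.38 = 24.1 g.

24.1 g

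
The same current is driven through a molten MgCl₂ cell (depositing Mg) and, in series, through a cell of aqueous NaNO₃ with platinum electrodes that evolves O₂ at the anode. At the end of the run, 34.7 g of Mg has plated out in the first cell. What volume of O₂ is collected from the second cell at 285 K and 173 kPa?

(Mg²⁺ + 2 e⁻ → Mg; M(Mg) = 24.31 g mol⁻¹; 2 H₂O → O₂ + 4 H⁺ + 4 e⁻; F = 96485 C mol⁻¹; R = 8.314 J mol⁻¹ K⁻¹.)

9.78 L

n(Mg) = 34.7 / 24.31 = 1.427 mol, so n(e⁻) = 2 × 1.427 = 2.855 mol.
The cells are in series, so the same 2.855 mol of electrons passes through the second cell.
2 H₂O → O₂ + 4 H⁺ + 4 e⁻ — 4 mol e⁻ per mol O₂, so n(O₂) = 2.855/4 = 0.7137 mol.
V = nRT/P = (0.7137 × 8.314 × 285) / (173 × 10³) = 0.00978 m³ = 9.78 L.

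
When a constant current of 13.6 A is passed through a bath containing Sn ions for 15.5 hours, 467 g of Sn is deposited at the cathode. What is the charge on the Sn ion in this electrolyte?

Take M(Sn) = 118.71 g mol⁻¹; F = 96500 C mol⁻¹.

+2

Q = I·t = 13.60 A × 55800 s = 758900 C, so n(e⁻) = 758900/96500 = 7.864 mol.
n(Sn) deposited = 467 / 118.71 = 3.934 mol.
Electrons per atom = n(e⁻)/n(Sn) = 7.864 / 3.934 = 2.00 ≈ 2, so the ion is Sn²⁺.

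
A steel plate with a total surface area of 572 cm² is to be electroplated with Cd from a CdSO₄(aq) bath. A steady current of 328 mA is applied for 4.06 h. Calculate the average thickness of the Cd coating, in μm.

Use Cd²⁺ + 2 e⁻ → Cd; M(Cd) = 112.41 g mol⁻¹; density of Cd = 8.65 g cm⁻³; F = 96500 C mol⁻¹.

5.64 μm

Q = I·t = 0.3280 × 14616 = 4794 C; n(e⁻) = 0.04968 mol.
n(Cd) = n(e⁻)/2 = 0.02484 mol, so m = 0.02484 × 112.41 = 2.792 g.
Volume = m/ρ = 2.792 / 8.65 = 0.3228 cm³.
Thickness = V/A = 0.3228 / 572 = 5.64 × 10⁻⁴ cm = 5.64 μm.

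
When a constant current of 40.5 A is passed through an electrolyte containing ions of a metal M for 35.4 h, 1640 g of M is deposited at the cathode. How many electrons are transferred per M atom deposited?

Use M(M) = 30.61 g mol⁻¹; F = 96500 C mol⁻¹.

Q = I·t = 40.50 A × 127440 s = 5161000 C, so n(e⁻) = 5161000/96500 = 53.49 mol.
n(M) deposited = 1640 / 30.61 = 53.58 mol.
Electrons per atom = n(e⁻)/n(M) = 53.49 / 53.58 = 0.998 ≈ 1, so the ion is M⁺.

1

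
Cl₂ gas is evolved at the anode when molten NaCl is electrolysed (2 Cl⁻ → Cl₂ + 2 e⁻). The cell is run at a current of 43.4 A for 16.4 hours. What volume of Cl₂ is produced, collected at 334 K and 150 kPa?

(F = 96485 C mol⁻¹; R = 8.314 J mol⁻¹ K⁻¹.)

Q = I·t = 43.40 A × 59040 s = 2562000 C.
n(e⁻) = Q/F = 2562000 / 96485 = 26.56 mol.
2 electrons are transferred per Cl₂ molecule, so n(Cl₂) = 26.56 / 2 = 13.28 mol.
V = nRT/P = (13.28 × 8.314 × 334) / (150 × 10³ Pa) = 0.246 m³ = 246 L.

246 L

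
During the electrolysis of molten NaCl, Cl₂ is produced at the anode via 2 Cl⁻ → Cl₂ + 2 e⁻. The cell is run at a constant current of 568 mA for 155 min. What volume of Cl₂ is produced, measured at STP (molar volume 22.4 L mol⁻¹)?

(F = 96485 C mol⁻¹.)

0.613 L

Q = I·t = 0.5680 A × 9300.0 s = 5282 C.
n(e⁻) = Q/F = 5282 / 96485 = 0.05475 mol.
2 electrons are transferred per Cl₂ molecule, so n(Cl₂) = 0.05475 / 2 = 0.02737 mol.
V = n × V_m = 0.02737 × 22.4 = 0.613 L.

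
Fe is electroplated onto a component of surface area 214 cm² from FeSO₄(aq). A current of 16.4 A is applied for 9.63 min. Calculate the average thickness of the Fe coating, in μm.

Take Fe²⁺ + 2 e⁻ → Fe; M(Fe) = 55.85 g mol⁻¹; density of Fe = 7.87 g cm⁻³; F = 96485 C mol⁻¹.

16.3 μm

Q = I·t = 16.40 × 577.80 = 9476 C; n(e⁻) = 0.09821 mol.
n(Fe) = n(e⁻)/2 = 0.04911 mol, so m = 0.04911 × 55.85 = 2.743 g.
Volume = m/ρ = 2.743 / 7.87 = 0.3485 cm³.
Thickness = V/A = 0.3485 / 214 = 0.00163 cm = 16.3 μm.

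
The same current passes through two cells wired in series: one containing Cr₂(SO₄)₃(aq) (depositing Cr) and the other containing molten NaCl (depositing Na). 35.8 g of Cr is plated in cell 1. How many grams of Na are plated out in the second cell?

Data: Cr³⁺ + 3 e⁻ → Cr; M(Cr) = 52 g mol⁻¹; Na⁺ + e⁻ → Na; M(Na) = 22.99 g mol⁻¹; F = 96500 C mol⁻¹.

47.5 g

n(Cr) = 35.8 / 52 = 0.6885 mol.
Since Cr³⁺ + 3 e⁻ → Cr, n(e⁻) passed = 3 × 0.6885 = 2.065 mol.
Cells in series carry the same charge, so the same 2.065 mol of electrons passes through cell 2.
Na⁺ + e⁻ → Na, so n(Na) = 2.065 / 1 = 2.065 mol.
m(Na) = 2.065 × 22.99 = 47.5 g.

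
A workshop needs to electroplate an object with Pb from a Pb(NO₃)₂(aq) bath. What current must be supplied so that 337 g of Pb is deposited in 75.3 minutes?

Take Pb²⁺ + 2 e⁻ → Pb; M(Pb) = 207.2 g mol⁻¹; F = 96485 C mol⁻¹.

n(Pb) = 337 / 207.2 = 1.626 mol.
n(e⁻) = 2 × 1.626 = 3.253 mol.
Q = n(e⁻)·F = 3.253 × 96485 = 313900 C.
I = Q/t = 313900 / 4518.0 s = 69.5 A.

69.5 A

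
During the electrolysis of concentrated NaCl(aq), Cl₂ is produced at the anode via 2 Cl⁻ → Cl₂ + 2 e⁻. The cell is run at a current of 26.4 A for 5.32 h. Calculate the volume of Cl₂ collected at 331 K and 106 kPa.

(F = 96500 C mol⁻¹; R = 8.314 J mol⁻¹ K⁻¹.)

68.0 L

Q = I·t = 26.40 A × 19152 s = 505600 C.
n(e⁻) = Q/F = 505600 / 96500 = 5.240 mol.
2 electrons are transferred per Cl₂ molecule, so n(Cl₂) = 5.240 / 2 = 2.620 mol.
V = nRT/P = (2.620 × 8.314 × 331) / (106 × 10³ Pa) = 0.0680 m³ = 68.0 L.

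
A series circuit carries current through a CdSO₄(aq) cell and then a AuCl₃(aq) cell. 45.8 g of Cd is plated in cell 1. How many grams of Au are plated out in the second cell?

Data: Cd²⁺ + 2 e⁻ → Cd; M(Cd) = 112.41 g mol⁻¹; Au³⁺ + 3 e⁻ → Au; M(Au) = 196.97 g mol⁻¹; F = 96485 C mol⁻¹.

n(Cd) = 45.8 / 112.41 = 0.4074 mol.
Since Cd²⁺ + 2 e⁻ → Cd, n(e⁻) passed = 2 × 0.4074 = 0.8149 mol.
Cells in series carry the same charge, so the same 0.8149 mol of electrons passes through cell 2.
Au³⁺ + 3 e⁻ → Au, so n(Au) = 0.8149 / 3 = 0.2716 mol.
m(Au) = 0.2716 × 196.97 = 53.5 g.

53.5 g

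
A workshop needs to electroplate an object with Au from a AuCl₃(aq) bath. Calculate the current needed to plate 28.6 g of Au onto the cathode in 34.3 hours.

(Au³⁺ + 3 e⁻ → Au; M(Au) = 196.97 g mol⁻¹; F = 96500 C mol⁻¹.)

n(Au) = 28.6 / 196.97 = 0.1452 mol.
n(e⁻) = 3 × 0.1452 = 0.4356 mol.
Q = n(e⁻)·F = 0.4356 × 96500 = 42040 C.
I = Q/t = 42040 / 123480 s = 0.340 A.

0.340 A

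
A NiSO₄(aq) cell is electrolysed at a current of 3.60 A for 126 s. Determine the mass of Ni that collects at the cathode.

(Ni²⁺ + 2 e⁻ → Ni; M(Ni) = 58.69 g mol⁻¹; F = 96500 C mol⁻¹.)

Q = I·t = 3.600 A × 126.00 s = 453.6 C.
n(e⁻) = Q/F = 453.6 / 96500 = 0.004701 mol.
Ni²⁺ + 2 e⁻ → Ni, so n(Ni) = n(e⁻)/2 = 0.002350 mol.
m = n·M = 0.002350 × 58.69 = 0.138 g.

0.138 g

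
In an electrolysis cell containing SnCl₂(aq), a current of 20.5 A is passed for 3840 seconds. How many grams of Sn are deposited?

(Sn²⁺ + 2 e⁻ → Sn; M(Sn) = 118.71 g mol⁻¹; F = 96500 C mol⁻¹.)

48.4 g

Q = I·t = 20.50 A × 3840.0 s = 78720 C.
n(e⁻) = Q/F = 78720 / 96500 = 0.8158 mol.
Sn²⁺ + 2 e⁻ → Sn, so n(Sn) = n(e⁻)/2 = 0.4079 mol.
m = n·M = 0.4079 × 118.71 = 48.4 g.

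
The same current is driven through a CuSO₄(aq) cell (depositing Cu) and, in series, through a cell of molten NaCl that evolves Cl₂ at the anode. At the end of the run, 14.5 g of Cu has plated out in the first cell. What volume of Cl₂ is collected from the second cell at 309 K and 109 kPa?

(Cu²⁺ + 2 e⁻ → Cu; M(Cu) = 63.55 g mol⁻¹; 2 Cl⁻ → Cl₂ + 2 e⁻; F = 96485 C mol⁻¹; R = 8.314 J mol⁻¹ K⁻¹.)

5.38 L

n(Cu) = 14.5 / 63.55 = 0.2282 mol, so n(e⁻) = 2 × 0.2282 = 0.4563 mol.
The cells are in series, so the same 0.4563 mol of electrons passes through the second cell.
2 Cl⁻ → Cl₂ + 2 e⁻ — 2 mol e⁻ per mol Cl₂, so n(Cl₂) = 0.4563/2 = 0.2282 mol.
V = nRT/P = (0.2282 × 8.314 × 309) / (109 × 10³) = 0.00538 m³ = 5.38 L.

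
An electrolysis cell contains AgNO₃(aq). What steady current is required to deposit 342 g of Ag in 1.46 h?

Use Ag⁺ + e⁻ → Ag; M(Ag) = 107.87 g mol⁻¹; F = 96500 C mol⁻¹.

58.2 A

n(Ag) = 342 / 107.87 = 3.170 mol.
n(e⁻) = 1 × 3.170 = 3.170 mol.
Q = n(e⁻)·F = 3.170 × 96500 = 306000 C.
I = Q/t = 306000 / 5256.0 s = 58.2 A.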